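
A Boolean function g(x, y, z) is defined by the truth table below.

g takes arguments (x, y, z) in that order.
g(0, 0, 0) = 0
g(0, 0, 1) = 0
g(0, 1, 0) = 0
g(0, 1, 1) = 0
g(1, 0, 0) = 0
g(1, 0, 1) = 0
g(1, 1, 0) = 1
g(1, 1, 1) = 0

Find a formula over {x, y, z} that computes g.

Only row (1,1,0) gives 1. That row's minterm x·y·¬z is g directly.

g(x, y, z) = (x and y) and not z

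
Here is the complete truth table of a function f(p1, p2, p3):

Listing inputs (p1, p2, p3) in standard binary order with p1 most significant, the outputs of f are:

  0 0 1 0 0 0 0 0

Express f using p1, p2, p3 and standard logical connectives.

f(p1, p2, p3) = (~p1 & p2) & ~p3

Only row (0,1,0) gives 1. That row's minterm ¬p1·p2·¬p3 is f directly.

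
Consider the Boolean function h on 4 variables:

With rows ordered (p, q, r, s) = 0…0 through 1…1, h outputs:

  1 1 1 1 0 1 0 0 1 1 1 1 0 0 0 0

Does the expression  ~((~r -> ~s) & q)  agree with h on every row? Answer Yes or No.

No

Test each input against both h and the formula:
  p=0, q=0, r=0, s=0: formula gives 1, h = 1 ✓
  p=0, q=0, r=0, s=1: formula gives 1, h = 1 ✓
  p=0, q=0, r=1, s=0: formula gives 1, h = 1 ✓
  p=0, q=0, r=1, s=1: formula gives 1, h = 1 ✓
  …
  p=1, q=1, r=0, s=1: formula gives 1, but h = 0 ✗
Row (1,1,0,1) is a counterexample, so the formula is not equivalent to h.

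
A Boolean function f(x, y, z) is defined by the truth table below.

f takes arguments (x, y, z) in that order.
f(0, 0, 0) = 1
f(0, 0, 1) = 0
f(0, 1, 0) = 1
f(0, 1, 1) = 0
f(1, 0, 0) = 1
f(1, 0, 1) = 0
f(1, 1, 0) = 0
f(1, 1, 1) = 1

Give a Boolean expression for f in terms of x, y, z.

f(x, y, z) = ((((¬x ∧ ¬y) ∧ ¬z) ∨ ((¬x ∧ y) ∧ ¬z)) ∨ ((x ∧ ¬y) ∧ ¬z)) ∨ ((x ∧ y) ∧ z)

f=1 on 4 inputs: (0,0,0), (0,1,0), (1,0,0), (1,1,1). Reading each as a conjunction of literals (¬x·¬y·¬z, ¬x·y·¬z, x·¬y·¬z, x·y·z) and taking the OR gives the canonical DNF.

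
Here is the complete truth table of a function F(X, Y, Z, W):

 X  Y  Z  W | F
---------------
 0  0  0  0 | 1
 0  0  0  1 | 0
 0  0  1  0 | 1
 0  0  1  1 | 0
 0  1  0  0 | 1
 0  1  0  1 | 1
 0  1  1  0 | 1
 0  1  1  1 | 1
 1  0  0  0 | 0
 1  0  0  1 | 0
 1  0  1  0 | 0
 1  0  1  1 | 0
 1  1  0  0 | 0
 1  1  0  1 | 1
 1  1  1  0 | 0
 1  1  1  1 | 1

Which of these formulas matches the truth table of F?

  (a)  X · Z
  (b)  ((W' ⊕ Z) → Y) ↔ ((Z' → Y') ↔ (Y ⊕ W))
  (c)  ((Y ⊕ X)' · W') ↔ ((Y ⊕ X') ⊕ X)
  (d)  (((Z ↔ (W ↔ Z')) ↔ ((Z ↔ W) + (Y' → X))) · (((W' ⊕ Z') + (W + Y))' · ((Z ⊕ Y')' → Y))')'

(a) fails at (0,0,0,0): the formula yields 0, F is 1.
(b) fails at (0,0,0,1): the formula yields 1, F is 0.
(d) fails at (0,0,1,1): the formula yields 1, F is 0.
Only (c) survives; checking it on all 16 rows confirms it matches F.

c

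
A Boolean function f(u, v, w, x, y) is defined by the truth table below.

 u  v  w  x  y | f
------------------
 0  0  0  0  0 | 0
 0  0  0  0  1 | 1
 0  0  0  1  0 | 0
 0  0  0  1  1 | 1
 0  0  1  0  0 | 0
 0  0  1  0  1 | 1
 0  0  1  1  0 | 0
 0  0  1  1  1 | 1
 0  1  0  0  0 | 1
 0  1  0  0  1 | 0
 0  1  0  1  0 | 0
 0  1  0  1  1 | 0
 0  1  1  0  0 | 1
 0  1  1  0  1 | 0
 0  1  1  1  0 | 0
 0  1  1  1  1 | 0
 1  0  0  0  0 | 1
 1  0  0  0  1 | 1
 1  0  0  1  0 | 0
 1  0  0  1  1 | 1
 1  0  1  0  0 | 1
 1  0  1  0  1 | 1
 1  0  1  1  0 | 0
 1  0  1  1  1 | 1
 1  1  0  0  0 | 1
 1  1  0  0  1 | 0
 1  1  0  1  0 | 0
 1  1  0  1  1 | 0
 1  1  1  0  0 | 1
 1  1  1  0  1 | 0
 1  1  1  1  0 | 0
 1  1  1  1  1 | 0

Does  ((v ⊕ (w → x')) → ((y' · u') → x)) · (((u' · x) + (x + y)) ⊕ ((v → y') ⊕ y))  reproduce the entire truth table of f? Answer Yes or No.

Evaluate ((v ⊕ (w → x')) → ((y' · u') → x)) · (((u' · x) + (x + y)) ⊕ ((v → y') ⊕ y)) on each row and compare to f:
  u=0, v=0, w=0, x=0, y=0: formula gives 0, f = 0 ✓
  u=0, v=0, w=0, x=0, y=1: formula gives 1, f = 1 ✓
  u=0, v=0, w=0, x=1, y=0: formula gives 0, f = 0 ✓
  u=0, v=0, w=0, x=1, y=1: formula gives 1, f = 1 ✓
  … (the remaining 28 rows also agree.)
No disagreement on any input; they are logically equivalent.

Yes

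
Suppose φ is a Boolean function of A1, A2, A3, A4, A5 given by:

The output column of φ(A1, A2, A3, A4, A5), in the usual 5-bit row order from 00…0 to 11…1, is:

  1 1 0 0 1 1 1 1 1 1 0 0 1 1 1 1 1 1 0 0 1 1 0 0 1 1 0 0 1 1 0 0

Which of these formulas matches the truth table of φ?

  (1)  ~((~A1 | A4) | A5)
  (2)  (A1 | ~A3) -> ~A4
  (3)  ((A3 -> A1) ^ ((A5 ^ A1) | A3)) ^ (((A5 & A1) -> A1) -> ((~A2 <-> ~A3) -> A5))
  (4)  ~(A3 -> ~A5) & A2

2

(1) fails at (0,0,0,0,0): the formula yields 0, φ is 1.
(3) fails at (0,0,0,1,0): the formula yields 1, φ is 0.
(4) fails at (0,0,0,0,0): the formula yields 0, φ is 1.
Only (2) survives; checking it on all 32 rows confirms it matches φ.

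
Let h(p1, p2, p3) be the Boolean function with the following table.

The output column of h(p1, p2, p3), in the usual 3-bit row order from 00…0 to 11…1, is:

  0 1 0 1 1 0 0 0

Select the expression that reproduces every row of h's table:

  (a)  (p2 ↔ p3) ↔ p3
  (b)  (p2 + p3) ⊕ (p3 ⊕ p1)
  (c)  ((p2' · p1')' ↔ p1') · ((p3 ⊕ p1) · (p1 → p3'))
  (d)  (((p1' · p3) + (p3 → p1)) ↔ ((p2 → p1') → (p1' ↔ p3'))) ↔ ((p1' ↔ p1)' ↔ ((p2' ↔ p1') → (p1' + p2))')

(a): at (0,0,1) it gives 0, but h = 1 — eliminated.
(b): at (0,0,1) it gives 0, but h = 1 — eliminated.
(c): at (0,0,1) it gives 0, but h = 1 — eliminated.
(d) is the remaining candidate, and it agrees with h on all 8 inputs.

d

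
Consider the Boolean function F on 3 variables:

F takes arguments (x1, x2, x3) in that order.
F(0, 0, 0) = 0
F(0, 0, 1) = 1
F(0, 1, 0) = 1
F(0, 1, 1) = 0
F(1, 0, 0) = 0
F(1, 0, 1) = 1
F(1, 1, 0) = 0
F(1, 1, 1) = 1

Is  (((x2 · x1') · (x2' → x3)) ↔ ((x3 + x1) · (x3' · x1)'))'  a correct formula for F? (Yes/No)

Test each input against both F and the formula:
  x1=0, x2=0, x3=0: formula gives 0, F = 0 ✓
  x1=0, x2=0, x3=1: formula gives 1, F = 1 ✓
  x1=0, x2=1, x3=0: formula gives 1, F = 1 ✓
  x1=0, x2=1, x3=1: formula gives 0, F = 0 ✓
  x1=1, x2=0, x3=0: formula gives 0, F = 0 ✓
  …and likewise for the remaining 3 rows.
All 8 rows match — the expression computes F exactly.

Yes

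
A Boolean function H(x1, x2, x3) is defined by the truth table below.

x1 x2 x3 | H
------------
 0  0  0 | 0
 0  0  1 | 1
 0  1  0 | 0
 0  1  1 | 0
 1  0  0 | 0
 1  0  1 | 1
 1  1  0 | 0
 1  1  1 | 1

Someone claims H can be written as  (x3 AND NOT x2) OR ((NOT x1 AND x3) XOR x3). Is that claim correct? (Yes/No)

Test each input against both H and the formula:
  x1=0, x2=0, x3=0: formula gives 0, H = 0 ✓
  x1=0, x2=0, x3=1: formula gives 1, H = 1 ✓
  x1=0, x2=1, x3=0: formula gives 0, H = 0 ✓
  x1=0, x2=1, x3=1: formula gives 0, H = 0 ✓
  x1=1, x2=0, x3=0: formula gives 0, H = 0 ✓
  … (the remaining 3 rows also agree.)
Every row agrees, so the formula is equivalent.

Yes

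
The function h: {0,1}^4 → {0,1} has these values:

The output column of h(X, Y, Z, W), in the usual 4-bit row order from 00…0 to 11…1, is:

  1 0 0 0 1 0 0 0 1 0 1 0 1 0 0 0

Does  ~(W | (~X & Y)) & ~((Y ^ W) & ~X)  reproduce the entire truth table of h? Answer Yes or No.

No

Evaluate ~(W | (~X & Y)) & ~((Y ^ W) & ~X) on each row and compare to h:
  X=0, Y=0, Z=0, W=0: formula gives 1, h = 1 ✓
  X=0, Y=0, Z=0, W=1: formula gives 0, h = 0 ✓
  X=0, Y=0, Z=1, W=0: formula gives 1, but h = 0 ✗
Row (0,0,1,0) is a counterexample, so the formula is not equivalent to h.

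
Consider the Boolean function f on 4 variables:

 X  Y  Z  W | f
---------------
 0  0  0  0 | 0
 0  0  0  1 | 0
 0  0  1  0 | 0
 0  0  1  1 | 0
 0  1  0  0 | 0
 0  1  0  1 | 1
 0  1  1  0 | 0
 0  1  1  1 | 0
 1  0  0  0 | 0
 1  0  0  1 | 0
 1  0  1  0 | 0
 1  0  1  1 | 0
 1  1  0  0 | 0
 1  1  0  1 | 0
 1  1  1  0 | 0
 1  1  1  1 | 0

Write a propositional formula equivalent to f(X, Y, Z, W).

f(X, Y, Z, W) = ((¬X ∧ Y) ∧ ¬Z) ∧ W

f is 1 on exactly one input, (0,1,0,1), whose minterm is ¬X·Y·¬Z·W. So f is just that conjunction.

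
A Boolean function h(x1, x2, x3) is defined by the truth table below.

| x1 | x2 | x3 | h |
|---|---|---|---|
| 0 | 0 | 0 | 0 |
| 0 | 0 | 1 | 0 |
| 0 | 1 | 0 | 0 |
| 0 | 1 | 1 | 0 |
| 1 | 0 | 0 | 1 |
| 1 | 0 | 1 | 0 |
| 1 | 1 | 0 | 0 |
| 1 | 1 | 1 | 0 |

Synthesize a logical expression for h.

Only row (1,0,0) gives 1. That row's minterm x1·¬x2·¬x3 is h directly.

h(x1, x2, x3) = (x1 and not x2) and not x3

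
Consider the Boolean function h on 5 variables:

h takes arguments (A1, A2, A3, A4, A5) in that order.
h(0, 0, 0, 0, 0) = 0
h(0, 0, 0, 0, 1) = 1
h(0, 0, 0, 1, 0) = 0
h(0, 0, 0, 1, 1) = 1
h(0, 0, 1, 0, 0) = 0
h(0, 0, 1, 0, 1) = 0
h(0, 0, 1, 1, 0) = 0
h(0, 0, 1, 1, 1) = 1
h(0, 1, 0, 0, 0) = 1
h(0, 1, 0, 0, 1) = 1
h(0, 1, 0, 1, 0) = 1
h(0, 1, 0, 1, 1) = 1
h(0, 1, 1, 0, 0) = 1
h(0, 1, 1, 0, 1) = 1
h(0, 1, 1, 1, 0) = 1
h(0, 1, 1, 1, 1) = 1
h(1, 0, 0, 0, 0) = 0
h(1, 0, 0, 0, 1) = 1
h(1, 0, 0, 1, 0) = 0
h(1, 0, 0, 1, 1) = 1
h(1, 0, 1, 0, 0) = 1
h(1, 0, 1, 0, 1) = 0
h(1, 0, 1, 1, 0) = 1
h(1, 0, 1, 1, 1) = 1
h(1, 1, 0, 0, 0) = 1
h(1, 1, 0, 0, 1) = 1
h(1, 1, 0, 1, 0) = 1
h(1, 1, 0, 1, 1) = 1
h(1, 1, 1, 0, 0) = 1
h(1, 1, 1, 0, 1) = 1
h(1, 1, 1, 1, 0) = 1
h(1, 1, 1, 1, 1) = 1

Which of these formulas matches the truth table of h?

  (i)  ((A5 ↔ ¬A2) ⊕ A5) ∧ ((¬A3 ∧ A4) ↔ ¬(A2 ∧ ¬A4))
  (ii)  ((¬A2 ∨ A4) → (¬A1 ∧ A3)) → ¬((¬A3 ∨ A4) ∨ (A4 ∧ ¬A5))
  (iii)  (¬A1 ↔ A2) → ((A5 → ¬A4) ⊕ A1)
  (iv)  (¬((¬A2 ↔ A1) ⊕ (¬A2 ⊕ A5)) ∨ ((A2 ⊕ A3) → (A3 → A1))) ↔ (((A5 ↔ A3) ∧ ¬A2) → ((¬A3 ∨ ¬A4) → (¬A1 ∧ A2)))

(i): at (0,0,0,0,1) it gives 0, but h = 1 — eliminated.
(ii): at (0,0,0,0,0) it gives 1, but h = 0 — eliminated.
(iii): at (0,0,0,0,0) it gives 1, but h = 0 — eliminated.
Only (iv) survives; checking it on all 32 rows confirms it matches h.

iv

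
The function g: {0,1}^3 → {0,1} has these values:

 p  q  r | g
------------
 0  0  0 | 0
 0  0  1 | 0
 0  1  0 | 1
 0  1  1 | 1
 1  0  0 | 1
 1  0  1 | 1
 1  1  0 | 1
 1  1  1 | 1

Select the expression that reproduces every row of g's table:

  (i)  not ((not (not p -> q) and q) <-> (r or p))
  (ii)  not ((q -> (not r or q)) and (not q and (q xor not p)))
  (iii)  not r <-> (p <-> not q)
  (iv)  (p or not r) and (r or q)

(i) disagrees with g on (0,0,1) (formula → 1, table → 0); rule it out.
(iii) disagrees with g on (0,0,1) (formula → 1, table → 0); rule it out.
(iv) disagrees with g on (0,1,1) (formula → 0, table → 1); rule it out.
(ii) is the remaining candidate, and it agrees with g on all 8 inputs.

ii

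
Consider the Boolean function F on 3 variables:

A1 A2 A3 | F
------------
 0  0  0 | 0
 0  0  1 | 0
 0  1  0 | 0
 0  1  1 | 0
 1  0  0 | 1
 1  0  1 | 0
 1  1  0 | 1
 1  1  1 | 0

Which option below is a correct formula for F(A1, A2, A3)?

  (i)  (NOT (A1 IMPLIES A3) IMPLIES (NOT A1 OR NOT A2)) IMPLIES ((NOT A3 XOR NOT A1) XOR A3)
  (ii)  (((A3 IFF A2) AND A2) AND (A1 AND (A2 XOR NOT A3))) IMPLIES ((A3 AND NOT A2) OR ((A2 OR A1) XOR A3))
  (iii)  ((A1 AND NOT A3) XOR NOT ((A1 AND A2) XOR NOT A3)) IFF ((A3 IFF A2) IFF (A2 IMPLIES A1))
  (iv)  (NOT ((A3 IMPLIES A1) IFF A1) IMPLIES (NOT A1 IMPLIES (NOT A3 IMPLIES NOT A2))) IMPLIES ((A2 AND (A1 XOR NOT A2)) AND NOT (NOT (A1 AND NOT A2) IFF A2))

iii

(i) fails at (1,0,1): the formula yields 1, F is 0.
(ii) fails at (0,0,0): the formula yields 1, F is 0.
(iv) fails at (0,1,0): the formula yields 1, F is 0.
(iii) is the remaining candidate, and it agrees with F on all 8 inputs.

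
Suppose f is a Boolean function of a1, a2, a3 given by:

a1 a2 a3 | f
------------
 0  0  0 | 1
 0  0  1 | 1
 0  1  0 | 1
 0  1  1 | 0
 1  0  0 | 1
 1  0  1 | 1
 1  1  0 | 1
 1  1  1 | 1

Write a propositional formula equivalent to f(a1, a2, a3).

f(a1, a2, a3) = ~((~a1 & a2) & a3)

f is 0 on exactly one input, (0,1,1), whose minterm is ¬a1·a2·a3. So f is the negation of that single conjunction.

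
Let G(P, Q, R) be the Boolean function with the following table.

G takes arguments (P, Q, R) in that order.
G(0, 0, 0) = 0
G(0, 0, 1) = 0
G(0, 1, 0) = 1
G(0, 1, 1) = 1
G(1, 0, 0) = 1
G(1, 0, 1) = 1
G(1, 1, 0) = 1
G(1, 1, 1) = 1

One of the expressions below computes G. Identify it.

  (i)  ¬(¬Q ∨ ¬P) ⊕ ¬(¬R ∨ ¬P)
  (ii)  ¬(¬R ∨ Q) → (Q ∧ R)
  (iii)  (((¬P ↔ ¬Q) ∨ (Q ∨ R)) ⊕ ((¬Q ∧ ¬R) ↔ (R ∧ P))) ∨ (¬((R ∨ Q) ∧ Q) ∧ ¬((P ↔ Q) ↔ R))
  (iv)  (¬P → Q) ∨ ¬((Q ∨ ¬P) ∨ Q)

iv

(i) disagrees with G on (0,1,0) (formula → 0, table → 1); rule it out.
(ii) disagrees with G on (0,0,0) (formula → 1, table → 0); rule it out.
(iii) disagrees with G on (0,0,0) (formula → 1, table → 0); rule it out.
That leaves (iv). Evaluating it on every row reproduces the table of G exactly.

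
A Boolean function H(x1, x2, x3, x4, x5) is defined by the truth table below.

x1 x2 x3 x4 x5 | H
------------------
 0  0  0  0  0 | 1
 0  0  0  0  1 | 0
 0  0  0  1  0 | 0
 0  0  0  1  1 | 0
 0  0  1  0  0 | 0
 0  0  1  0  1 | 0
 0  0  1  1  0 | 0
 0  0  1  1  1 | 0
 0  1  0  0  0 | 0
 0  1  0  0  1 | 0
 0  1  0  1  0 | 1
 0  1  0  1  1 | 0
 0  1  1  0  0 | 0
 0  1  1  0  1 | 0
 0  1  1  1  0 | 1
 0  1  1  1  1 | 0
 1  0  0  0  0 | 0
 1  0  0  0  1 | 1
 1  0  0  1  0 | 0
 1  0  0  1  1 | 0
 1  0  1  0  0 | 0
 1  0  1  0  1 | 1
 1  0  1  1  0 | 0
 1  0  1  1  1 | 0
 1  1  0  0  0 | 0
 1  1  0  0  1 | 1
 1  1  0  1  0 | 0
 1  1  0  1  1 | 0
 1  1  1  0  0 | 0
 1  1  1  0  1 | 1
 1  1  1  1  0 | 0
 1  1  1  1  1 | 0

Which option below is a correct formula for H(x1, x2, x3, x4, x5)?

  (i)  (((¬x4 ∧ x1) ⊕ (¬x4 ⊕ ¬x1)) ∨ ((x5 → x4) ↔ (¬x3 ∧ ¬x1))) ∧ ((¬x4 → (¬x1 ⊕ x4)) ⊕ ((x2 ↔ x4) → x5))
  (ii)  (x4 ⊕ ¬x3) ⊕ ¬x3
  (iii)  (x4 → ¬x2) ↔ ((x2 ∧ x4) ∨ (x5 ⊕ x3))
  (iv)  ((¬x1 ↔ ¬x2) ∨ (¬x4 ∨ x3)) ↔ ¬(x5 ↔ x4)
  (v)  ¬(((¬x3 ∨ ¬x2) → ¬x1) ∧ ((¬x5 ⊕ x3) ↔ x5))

(ii) fails at (0,0,0,0,0): the formula yields 0, H is 1.
(iii) fails at (0,0,0,0,0): the formula yields 0, H is 1.
(iv) fails at (0,0,0,0,0): the formula yields 0, H is 1.
(v) fails at (0,0,0,0,1): the formula yields 1, H is 0.
Only (i) survives; checking it on all 32 rows confirms it matches H.

i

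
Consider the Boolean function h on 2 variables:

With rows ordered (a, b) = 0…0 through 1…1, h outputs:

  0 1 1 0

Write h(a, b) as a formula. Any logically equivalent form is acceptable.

The output is 1 exactly when an odd number of inputs are 1 — the 2-way XOR (parity).

h(a, b) = a ^ b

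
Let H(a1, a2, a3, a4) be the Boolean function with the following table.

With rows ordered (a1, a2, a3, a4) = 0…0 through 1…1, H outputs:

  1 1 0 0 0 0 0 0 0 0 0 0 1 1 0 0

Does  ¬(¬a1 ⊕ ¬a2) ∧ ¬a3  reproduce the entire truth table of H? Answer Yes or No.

Yes

Test each input against both H and the formula:
  a1=0, a2=0, a3=0, a4=0: formula gives 1, H = 1 ✓
  a1=0, a2=0, a3=0, a4=1: formula gives 1, H = 1 ✓
  a1=0, a2=0, a3=1, a4=0: formula gives 0, H = 0 ✓
  a1=0, a2=0, a3=1, a4=1: formula gives 0, H = 0 ✓
  …and likewise for the remaining 12 rows.
All 16 rows match — the expression computes H exactly.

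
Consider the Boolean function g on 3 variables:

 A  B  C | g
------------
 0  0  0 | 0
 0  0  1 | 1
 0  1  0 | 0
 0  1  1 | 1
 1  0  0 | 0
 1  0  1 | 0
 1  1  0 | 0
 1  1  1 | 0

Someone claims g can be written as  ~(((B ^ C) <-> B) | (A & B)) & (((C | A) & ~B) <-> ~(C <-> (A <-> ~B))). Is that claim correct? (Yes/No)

Test each input against both g and the formula:
  A=0, B=0, C=0: formula gives 0, g = 0 ✓
  A=0, B=0, C=1: formula gives 1, g = 1 ✓
  A=0, B=1, C=0: formula gives 0, g = 0 ✓
  A=0, B=1, C=1: formula gives 1, g = 1 ✓
  A=1, B=0, C=0: formula gives 0, g = 0 ✓
  … (the remaining 3 rows also agree.)
All 8 rows match — the expression computes g exactly.

Yes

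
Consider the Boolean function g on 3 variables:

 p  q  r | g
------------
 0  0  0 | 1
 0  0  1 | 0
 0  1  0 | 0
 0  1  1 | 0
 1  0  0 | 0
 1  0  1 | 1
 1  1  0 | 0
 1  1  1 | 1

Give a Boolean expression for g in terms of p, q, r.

The 1-rows are (0,0,0), (1,0,1), (1,1,1). Each contributes one minterm — ¬p·¬q·¬r; p·¬q·r; p·q·r — and their disjunction is a sum-of-products form of g.

g(p, q, r) = (((not p and not q) and not r) or ((p and not q) and r)) or ((p and q) and r)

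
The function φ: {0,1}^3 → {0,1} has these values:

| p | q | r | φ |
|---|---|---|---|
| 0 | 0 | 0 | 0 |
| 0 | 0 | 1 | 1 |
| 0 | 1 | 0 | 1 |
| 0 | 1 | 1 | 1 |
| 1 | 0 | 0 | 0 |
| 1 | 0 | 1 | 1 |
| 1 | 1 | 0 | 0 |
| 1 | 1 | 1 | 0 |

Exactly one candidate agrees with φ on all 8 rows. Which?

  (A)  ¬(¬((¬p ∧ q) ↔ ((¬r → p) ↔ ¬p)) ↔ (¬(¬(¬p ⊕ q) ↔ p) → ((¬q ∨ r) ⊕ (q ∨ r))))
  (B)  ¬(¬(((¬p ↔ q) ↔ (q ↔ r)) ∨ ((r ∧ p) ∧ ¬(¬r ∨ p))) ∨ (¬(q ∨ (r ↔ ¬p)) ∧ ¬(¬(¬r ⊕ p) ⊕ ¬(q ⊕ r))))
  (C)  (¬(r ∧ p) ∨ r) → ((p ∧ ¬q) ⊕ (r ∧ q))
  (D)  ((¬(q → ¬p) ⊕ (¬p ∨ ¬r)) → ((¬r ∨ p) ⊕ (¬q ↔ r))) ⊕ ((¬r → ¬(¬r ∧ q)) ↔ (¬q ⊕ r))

(A): at (0,0,0) it gives 1, but φ = 0 — eliminated.
(B): at (0,1,0) it gives 0, but φ = 1 — eliminated.
(C): at (0,0,1) it gives 0, but φ = 1 — eliminated.
That leaves (D). Evaluating it on every row reproduces the table of φ exactly.

D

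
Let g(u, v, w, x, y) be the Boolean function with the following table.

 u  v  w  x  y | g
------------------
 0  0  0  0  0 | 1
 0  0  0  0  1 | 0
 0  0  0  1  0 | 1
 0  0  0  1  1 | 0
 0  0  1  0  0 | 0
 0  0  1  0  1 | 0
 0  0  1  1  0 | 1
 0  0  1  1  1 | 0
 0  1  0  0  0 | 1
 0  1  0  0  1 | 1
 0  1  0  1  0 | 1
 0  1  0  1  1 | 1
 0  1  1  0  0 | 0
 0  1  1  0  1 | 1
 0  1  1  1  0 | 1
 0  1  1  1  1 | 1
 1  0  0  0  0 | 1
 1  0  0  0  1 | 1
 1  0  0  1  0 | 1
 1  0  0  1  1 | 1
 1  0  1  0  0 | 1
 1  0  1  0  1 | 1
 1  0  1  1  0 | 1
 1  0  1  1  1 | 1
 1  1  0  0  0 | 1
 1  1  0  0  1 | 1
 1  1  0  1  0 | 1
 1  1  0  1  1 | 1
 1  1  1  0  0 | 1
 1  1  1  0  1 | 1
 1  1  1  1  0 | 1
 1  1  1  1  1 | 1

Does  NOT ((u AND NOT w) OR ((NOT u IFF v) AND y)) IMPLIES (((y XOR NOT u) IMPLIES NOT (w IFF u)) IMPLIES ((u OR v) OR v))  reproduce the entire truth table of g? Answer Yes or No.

No

Test each input against both g and the formula:
  u=0, v=0, w=0, x=0, y=0: formula gives 1, g = 1 ✓
  u=0, v=0, w=0, x=0, y=1: formula gives 0, g = 0 ✓
  u=0, v=0, w=0, x=1, y=0: formula gives 1, g = 1 ✓
  u=0, v=0, w=0, x=1, y=1: formula gives 0, g = 0 ✓
  …
  u=0, v=0, w=1, x=1, y=0: formula gives 0, but g = 1 ✗
Row (0,0,1,1,0) is a counterexample, so the formula is not equivalent to g.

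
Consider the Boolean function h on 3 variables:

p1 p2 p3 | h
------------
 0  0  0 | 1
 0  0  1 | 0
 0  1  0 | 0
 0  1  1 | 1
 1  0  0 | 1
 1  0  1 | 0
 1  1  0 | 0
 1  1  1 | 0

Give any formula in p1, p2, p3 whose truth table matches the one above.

The 1-rows are (0,0,0), (0,1,1), (1,0,0). Each contributes one minterm — ¬p1·¬p2·¬p3; ¬p1·p2·p3; p1·¬p2·¬p3 — and their disjunction is a sum-of-products form of h.

h(p1, p2, p3) = (((not p1 and not p2) and not p3) or ((not p1 and p2) and p3)) or ((p1 and not p2) and not p3)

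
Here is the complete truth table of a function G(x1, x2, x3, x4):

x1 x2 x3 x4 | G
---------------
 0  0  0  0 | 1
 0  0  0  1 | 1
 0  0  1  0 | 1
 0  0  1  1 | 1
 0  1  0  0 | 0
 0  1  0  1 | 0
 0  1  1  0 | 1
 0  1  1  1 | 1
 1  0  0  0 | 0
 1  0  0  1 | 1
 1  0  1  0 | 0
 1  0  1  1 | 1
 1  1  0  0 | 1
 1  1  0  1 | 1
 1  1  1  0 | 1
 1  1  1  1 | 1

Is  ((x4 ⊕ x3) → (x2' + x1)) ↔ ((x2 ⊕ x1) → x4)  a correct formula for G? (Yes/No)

Check the formula against G row by row:
  x1=0, x2=0, x3=0, x4=0: formula gives 1, G = 1 ✓
  x1=0, x2=0, x3=0, x4=1: formula gives 1, G = 1 ✓
  x1=0, x2=0, x3=1, x4=0: formula gives 1, G = 1 ✓
  x1=0, x2=0, x3=1, x4=1: formula gives 1, G = 1 ✓
  … (the remaining 12 rows also agree.)
Every row agrees, so the formula is equivalent.

Yes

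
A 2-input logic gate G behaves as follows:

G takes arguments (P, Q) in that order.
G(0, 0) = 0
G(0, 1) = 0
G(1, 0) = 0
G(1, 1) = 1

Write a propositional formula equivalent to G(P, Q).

G(P, Q) = P and Q

The output is 1 only when every input is 1 — the AND of all inputs.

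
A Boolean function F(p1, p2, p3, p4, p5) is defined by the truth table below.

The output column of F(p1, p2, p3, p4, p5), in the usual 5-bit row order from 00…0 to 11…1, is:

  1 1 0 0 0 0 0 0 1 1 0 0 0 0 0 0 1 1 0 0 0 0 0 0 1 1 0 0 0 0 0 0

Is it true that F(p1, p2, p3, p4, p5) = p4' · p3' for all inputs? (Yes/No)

Yes

Test each input against both F and the formula:
  p1=0, p2=0, p3=0, p4=0, p5=0: formula gives 1, F = 1 ✓
  p1=0, p2=0, p3=0, p4=0, p5=1: formula gives 1, F = 1 ✓
  p1=0, p2=0, p3=0, p4=1, p5=0: formula gives 0, F = 0 ✓
  p1=0, p2=0, p3=0, p4=1, p5=1: formula gives 0, F = 0 ✓
  …and likewise for the remaining 28 rows.
All 32 rows match — the expression computes F exactly.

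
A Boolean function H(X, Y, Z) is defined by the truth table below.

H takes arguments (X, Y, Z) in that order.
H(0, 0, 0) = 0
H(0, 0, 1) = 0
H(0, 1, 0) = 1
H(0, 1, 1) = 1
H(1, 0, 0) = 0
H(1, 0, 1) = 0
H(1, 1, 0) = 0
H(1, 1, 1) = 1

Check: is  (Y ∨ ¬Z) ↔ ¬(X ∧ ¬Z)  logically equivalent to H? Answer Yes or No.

No

Check the formula against H row by row:
  X=0, Y=0, Z=0: formula gives 1, but H = 0 ✗
A single disagreement suffices: at (0,0,0) they differ, so the formula does not compute H.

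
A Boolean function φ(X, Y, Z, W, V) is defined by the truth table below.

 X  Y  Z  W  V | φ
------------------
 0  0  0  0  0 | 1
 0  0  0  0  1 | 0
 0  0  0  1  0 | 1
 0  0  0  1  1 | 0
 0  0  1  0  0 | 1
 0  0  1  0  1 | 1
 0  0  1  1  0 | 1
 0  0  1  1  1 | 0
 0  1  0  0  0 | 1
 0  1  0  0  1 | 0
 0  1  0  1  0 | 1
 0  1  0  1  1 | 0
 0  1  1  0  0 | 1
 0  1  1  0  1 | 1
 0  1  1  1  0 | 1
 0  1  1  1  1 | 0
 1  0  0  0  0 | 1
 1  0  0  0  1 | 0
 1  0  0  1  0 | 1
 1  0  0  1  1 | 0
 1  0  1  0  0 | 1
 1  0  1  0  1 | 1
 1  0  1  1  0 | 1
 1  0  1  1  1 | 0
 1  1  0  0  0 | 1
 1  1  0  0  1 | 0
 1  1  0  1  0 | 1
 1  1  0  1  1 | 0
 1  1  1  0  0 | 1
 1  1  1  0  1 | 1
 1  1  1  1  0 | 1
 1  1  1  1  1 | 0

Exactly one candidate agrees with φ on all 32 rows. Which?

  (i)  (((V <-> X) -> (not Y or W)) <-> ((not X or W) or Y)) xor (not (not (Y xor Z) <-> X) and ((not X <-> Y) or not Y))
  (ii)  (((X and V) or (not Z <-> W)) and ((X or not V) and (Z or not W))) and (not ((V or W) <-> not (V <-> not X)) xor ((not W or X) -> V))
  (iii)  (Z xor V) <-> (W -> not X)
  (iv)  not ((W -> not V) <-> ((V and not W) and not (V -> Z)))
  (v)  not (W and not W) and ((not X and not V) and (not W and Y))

iv

(i) fails at (0,0,0,0,0): the formula yields 0, φ is 1.
(ii) fails at (0,0,0,0,0): the formula yields 0, φ is 1.
(iii) fails at (0,0,0,0,0): the formula yields 0, φ is 1.
(v) fails at (0,0,0,0,0): the formula yields 0, φ is 1.
(iv) is the remaining candidate, and it agrees with φ on all 32 inputs.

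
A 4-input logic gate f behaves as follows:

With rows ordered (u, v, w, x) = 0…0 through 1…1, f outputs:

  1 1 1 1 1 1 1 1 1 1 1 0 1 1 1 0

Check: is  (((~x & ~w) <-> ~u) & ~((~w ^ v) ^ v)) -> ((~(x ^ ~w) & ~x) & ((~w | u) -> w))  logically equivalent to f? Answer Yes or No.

Yes

Evaluate (((~x & ~w) <-> ~u) & ~((~w ^ v) ^ v)) -> ((~(x ^ ~w) & ~x) & ((~w | u) -> w)) on each row and compare to f:
  u=0, v=0, w=0, x=0: formula gives 1, f = 1 ✓
  u=0, v=0, w=0, x=1: formula gives 1, f = 1 ✓
  u=0, v=0, w=1, x=0: formula gives 1, f = 1 ✓
  u=0, v=0, w=1, x=1: formula gives 1, f = 1 ✓
  … (the remaining 12 rows also agree.)
Every row agrees, so the formula is equivalent.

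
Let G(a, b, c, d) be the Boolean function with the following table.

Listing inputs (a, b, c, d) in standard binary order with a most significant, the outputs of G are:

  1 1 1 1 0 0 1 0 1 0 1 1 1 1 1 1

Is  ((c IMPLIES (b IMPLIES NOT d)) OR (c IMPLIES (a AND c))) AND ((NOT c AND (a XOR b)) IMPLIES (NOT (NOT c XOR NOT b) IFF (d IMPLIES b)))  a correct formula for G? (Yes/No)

Check the formula against G row by row:
  a=0, b=0, c=0, d=0: formula gives 1, G = 1 ✓
  a=0, b=0, c=0, d=1: formula gives 1, G = 1 ✓
  a=0, b=0, c=1, d=0: formula gives 1, G = 1 ✓
  a=0, b=0, c=1, d=1: formula gives 1, G = 1 ✓
  …and likewise for the remaining 12 rows.
Every row agrees, so the formula is equivalent.

Yes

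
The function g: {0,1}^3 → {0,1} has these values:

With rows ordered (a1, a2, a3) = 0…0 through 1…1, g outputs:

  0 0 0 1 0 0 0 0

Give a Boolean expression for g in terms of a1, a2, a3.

g is 1 on exactly one input, (0,1,1), whose minterm is ¬a1·a2·a3. So g is just that conjunction.

g(a1, a2, a3) = (NOT a1 AND a2) AND a3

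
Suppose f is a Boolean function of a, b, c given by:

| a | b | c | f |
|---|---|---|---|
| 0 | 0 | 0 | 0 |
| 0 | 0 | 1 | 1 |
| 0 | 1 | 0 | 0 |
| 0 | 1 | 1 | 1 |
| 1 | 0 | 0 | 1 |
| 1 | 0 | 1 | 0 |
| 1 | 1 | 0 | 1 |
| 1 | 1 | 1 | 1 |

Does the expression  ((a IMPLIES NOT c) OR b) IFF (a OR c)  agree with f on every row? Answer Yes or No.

Yes

Test each input against both f and the formula:
  a=0, b=0, c=0: formula gives 0, f = 0 ✓
  a=0, b=0, c=1: formula gives 1, f = 1 ✓
  a=0, b=1, c=0: formula gives 0, f = 0 ✓
  a=0, b=1, c=1: formula gives 1, f = 1 ✓
  a=1, b=0, c=0: formula gives 1, f = 1 ✓
  … (the remaining 3 rows also agree.)
All 8 rows match — the expression computes f exactly.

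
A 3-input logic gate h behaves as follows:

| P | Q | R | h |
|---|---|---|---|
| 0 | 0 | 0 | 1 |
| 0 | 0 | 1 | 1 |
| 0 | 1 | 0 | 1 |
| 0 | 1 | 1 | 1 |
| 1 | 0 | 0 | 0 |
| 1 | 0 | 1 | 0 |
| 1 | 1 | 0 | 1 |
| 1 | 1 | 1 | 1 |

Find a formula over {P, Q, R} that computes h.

h is 0 on only 2 rows — (1,0,0), (1,0,1). Writing each as a minterm (P·¬Q·¬R, P·¬Q·R) and OR-ing them characterizes exactly where h=0, so h is the negation of that disjunction.

h(P, Q, R) = not (((P and not Q) and not R) or ((P and not Q) and R))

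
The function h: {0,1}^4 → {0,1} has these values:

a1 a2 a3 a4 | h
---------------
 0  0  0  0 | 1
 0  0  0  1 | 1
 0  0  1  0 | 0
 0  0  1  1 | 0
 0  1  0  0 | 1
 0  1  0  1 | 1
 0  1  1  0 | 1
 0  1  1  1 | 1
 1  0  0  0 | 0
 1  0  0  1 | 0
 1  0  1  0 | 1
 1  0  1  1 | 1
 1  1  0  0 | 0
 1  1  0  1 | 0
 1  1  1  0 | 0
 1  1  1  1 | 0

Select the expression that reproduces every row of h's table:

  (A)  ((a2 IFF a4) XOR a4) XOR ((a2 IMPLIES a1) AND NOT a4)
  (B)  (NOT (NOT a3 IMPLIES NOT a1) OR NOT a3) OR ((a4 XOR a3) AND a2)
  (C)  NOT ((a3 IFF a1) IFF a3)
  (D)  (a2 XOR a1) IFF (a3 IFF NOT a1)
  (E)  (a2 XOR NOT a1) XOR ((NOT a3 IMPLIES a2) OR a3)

E

(A): at (0,0,0,0) it gives 0, but h = 1 — eliminated.
(B): at (0,1,1,1) it gives 0, but h = 1 — eliminated.
(C): at (0,0,1,0) it gives 1, but h = 0 — eliminated.
(D): at (0,1,0,0) it gives 0, but h = 1 — eliminated.
Only (E) survives; checking it on all 16 rows confirms it matches h.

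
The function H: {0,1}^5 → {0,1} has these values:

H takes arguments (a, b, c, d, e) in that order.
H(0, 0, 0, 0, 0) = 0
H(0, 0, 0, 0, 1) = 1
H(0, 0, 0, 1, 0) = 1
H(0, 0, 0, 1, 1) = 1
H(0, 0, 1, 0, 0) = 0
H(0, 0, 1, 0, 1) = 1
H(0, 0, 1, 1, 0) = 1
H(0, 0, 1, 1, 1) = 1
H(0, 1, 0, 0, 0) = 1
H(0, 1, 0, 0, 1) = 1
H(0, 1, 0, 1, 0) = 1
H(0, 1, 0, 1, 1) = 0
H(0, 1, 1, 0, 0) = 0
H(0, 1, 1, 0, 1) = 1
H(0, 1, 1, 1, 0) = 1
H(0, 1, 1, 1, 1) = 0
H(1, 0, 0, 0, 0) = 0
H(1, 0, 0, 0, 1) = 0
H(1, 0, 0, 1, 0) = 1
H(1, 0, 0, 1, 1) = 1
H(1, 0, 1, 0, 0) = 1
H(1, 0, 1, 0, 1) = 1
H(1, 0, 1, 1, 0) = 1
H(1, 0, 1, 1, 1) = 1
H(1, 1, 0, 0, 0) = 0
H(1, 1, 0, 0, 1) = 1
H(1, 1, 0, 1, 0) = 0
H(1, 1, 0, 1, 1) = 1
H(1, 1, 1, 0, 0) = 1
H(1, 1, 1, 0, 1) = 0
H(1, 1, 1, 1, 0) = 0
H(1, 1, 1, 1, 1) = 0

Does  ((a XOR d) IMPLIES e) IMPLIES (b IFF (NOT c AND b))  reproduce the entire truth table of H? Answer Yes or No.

No

Test each input against both H and the formula:
  a=0, b=0, c=0, d=0, e=0: formula gives 1, but H = 0 ✗
A single disagreement suffices: at (0,0,0,0,0) they differ, so the formula does not compute H.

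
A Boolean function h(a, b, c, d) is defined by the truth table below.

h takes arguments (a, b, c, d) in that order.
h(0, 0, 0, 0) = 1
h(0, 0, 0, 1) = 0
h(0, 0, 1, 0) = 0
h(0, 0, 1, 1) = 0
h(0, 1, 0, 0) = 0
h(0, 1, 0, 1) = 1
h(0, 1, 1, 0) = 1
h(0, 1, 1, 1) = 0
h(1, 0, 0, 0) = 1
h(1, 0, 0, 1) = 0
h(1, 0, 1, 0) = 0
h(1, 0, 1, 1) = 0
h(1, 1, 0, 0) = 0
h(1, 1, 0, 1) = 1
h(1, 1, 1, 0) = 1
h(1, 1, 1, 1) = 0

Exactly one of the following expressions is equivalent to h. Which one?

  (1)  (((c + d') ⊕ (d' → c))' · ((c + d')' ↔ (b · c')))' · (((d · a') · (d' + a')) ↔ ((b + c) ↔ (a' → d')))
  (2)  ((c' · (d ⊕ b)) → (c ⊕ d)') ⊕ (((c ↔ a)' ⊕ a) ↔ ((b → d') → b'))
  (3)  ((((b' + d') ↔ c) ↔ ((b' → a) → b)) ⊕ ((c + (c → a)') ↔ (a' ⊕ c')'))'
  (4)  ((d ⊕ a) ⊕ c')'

(1) disagrees with h on (0,0,0,1) (formula → 1, table → 0); rule it out.
(3) disagrees with h on (0,0,0,1) (formula → 1, table → 0); rule it out.
(4) disagrees with h on (0,0,0,0) (formula → 0, table → 1); rule it out.
(2) is the remaining candidate, and it agrees with h on all 16 inputs.

2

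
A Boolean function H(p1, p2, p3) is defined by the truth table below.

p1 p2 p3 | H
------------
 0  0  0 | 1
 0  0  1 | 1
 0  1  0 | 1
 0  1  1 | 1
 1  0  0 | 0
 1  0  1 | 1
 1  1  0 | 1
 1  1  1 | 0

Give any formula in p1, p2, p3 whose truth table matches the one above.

H(p1, p2, p3) = NOT (((p1 AND NOT p2) AND NOT p3) OR ((p1 AND p2) AND p3))

There are just 2 zero rows: (1,0,0), (1,1,1). Their minterms are p1·¬p2·¬p3, p1·p2·p3; the OR of those covers precisely the 0-outputs, and negating it yields H.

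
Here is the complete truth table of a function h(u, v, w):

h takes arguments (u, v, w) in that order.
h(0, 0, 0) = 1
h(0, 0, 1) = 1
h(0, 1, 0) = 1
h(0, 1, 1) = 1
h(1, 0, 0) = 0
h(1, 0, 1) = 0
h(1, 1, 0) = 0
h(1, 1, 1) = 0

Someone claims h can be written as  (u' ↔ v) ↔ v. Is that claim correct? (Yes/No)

Yes

Test each input against both h and the formula:
  u=0, v=0, w=0: formula gives 1, h = 1 ✓
  u=0, v=0, w=1: formula gives 1, h = 1 ✓
  u=0, v=1, w=0: formula gives 1, h = 1 ✓
  u=0, v=1, w=1: formula gives 1, h = 1 ✓
  u=1, v=0, w=0: formula gives 0, h = 0 ✓
  … (the remaining 3 rows also agree.)
All 8 rows match — the expression computes h exactly.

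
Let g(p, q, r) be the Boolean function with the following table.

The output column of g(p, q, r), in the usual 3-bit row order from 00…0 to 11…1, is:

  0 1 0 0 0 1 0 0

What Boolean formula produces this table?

Collect the rows where g=1 — (0,0,1), (1,0,1) — and write one minterm per row: ¬p·¬q·r, p·¬q·r. Their union (logical OR) reproduces the table exactly.

g(p, q, r) = ((NOT p AND NOT q) AND r) OR ((p AND NOT q) AND r)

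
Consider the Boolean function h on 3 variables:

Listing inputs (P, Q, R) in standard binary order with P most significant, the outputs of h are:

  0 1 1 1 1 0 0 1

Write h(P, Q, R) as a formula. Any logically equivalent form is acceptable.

h(P, Q, R) = ((((P' · Q') · R') + ((P · Q') · R)) + ((P · Q) · R'))'

h is 0 on only 3 rows — (0,0,0), (1,0,1), (1,1,0). Writing each as a minterm (¬P·¬Q·¬R, P·¬Q·R, P·Q·¬R) and OR-ing them characterizes exactly where h=0, so h is the negation of that disjunction.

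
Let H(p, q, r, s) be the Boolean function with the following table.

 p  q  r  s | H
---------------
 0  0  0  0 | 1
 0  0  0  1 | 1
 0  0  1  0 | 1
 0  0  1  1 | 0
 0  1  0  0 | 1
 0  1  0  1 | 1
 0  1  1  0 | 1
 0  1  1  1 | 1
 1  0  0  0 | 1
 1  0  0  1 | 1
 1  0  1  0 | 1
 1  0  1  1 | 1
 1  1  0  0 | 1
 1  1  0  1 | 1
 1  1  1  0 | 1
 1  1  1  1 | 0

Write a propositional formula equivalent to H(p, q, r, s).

The 0-rows are (0,0,1,1), (1,1,1,1). Take each as a conjunction (¬p·¬q·r·s, p·q·r·s), form their disjunction, and complement — that gives a formula that is 1 everywhere H is.

H(p, q, r, s) = ¬((((¬p ∧ ¬q) ∧ r) ∧ s) ∨ (((p ∧ q) ∧ r) ∧ s))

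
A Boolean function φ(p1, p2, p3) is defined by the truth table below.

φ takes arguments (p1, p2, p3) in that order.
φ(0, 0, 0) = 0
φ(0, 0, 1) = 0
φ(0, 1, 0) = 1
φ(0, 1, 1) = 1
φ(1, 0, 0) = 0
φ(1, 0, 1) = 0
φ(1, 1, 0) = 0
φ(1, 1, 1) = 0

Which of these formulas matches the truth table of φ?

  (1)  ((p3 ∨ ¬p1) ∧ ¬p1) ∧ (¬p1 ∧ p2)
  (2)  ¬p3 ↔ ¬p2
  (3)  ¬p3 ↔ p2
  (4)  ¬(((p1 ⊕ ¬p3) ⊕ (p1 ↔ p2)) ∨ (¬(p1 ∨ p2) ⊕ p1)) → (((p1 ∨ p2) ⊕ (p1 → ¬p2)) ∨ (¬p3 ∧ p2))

(2) disagrees with φ on (0,0,0) (formula → 1, table → 0); rule it out.
(3) disagrees with φ on (0,0,1) (formula → 1, table → 0); rule it out.
(4) disagrees with φ on (0,0,0) (formula → 1, table → 0); rule it out.
Only (1) survives; checking it on all 8 rows confirms it matches φ.

1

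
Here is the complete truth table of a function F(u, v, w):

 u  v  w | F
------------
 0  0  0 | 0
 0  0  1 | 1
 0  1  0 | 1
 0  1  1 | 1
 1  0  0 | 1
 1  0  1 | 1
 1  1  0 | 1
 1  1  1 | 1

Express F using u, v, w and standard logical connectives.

The output is 1 whenever at least one input is 1 — the OR of all inputs.

F(u, v, w) = (u ∨ v) ∨ w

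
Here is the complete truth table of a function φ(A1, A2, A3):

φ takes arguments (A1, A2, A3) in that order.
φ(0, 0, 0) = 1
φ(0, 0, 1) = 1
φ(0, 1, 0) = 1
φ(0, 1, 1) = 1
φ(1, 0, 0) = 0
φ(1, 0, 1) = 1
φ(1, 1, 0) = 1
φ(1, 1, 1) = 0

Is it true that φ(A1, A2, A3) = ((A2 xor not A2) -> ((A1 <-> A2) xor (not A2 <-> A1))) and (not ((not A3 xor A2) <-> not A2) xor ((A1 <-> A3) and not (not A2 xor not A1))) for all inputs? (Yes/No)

No

Test each input against both φ and the formula:
  A1=0, A2=0, A3=0: formula gives 1, φ = 1 ✓
  A1=0, A2=0, A3=1: formula gives 1, φ = 1 ✓
  A1=0, A2=1, A3=0: formula gives 0, but φ = 1 ✗
Row (0,1,0) is a counterexample, so the formula is not equivalent to φ.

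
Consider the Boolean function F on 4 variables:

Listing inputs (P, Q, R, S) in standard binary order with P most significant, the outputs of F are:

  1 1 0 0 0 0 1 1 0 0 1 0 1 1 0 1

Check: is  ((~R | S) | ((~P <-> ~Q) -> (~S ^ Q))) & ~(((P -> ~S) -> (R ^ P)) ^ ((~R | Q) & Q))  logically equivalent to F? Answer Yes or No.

Check the formula against F row by row:
  P=0, Q=0, R=0, S=0: formula gives 1, F = 1 ✓
  P=0, Q=0, R=0, S=1: formula gives 1, F = 1 ✓
  P=0, Q=0, R=1, S=0: formula gives 0, F = 0 ✓
  P=0, Q=0, R=1, S=1: formula gives 0, F = 0 ✓
  … (the remaining 12 rows also agree.)
Every row agrees, so the formula is equivalent.

Yes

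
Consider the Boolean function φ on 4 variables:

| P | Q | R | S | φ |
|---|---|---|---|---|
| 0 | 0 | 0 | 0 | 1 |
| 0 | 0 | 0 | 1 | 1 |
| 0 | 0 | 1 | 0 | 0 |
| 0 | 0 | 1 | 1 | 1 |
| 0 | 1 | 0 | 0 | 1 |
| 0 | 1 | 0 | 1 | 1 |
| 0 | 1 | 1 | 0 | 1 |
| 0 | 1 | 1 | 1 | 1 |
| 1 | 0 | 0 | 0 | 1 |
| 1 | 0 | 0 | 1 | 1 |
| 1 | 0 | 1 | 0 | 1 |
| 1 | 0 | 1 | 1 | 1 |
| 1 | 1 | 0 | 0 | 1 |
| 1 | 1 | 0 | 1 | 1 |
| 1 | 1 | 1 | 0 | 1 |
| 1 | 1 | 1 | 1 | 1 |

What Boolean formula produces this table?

φ(P, Q, R, S) = not (((not P and not Q) and R) and not S)

φ is 0 on exactly one input, (0,0,1,0), whose minterm is ¬P·¬Q·R·¬S. So φ is the negation of that single conjunction.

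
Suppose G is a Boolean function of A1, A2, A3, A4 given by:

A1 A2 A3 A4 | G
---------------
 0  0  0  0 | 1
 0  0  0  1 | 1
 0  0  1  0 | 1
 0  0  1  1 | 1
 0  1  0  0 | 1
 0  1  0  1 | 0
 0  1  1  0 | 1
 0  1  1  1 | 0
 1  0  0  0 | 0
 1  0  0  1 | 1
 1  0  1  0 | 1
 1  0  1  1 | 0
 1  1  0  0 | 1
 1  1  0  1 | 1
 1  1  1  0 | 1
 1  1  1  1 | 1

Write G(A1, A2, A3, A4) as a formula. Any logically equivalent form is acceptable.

There are just 4 zero rows: (0,1,0,1), (0,1,1,1), (1,0,0,0), (1,0,1,1). Their minterms are ¬A1·A2·¬A3·A4, ¬A1·A2·A3·A4, A1·¬A2·¬A3·¬A4, A1·¬A2·A3·A4; the OR of those covers precisely the 0-outputs, and negating it yields G.

G(A1, A2, A3, A4) = ¬((((((¬A1 ∧ A2) ∧ ¬A3) ∧ A4) ∨ (((¬A1 ∧ A2) ∧ A3) ∧ A4)) ∨ (((A1 ∧ ¬A2) ∧ ¬A3) ∧ ¬A4)) ∨ (((A1 ∧ ¬A2) ∧ A3) ∧ A4))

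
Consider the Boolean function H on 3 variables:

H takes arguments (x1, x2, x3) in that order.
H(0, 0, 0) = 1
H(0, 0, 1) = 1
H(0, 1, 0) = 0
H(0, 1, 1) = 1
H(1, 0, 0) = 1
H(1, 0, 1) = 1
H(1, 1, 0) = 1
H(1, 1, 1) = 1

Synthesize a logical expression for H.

H(x1, x2, x3) = NOT ((NOT x1 AND x2) AND NOT x3)

H is 0 on exactly one input, (0,1,0), whose minterm is ¬x1·x2·¬x3. So H is the negation of that single conjunction.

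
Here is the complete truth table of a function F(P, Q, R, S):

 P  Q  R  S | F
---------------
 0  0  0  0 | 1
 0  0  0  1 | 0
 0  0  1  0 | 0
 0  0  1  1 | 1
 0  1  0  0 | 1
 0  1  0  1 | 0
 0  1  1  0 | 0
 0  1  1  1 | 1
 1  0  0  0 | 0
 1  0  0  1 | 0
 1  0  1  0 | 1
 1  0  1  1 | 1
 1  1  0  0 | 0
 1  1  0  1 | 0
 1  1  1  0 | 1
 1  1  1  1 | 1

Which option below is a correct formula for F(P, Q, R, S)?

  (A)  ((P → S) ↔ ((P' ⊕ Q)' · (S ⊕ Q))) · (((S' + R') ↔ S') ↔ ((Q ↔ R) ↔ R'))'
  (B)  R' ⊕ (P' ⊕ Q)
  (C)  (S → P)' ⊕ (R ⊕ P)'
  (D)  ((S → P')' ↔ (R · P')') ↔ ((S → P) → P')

(A): at (0,0,0,0) it gives 0, but F = 1 — eliminated.
(B): at (0,0,0,0) it gives 0, but F = 1 — eliminated.
(D): at (0,0,0,0) it gives 0, but F = 1 — eliminated.
Only (C) survives; checking it on all 16 rows confirms it matches F.

C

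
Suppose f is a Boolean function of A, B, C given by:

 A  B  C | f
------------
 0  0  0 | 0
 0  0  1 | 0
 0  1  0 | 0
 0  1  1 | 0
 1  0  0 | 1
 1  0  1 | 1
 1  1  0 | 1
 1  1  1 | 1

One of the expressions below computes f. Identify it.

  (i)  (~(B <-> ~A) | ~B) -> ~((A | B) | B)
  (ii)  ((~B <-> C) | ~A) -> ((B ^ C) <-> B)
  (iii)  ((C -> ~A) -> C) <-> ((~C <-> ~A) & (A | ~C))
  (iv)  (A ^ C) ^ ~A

(i): at (0,0,0) it gives 1, but f = 0 — eliminated.
(ii): at (0,0,0) it gives 1, but f = 0 — eliminated.
(iv): at (0,0,0) it gives 1, but f = 0 — eliminated.
(iii) is the remaining candidate, and it agrees with f on all 8 inputs.

iii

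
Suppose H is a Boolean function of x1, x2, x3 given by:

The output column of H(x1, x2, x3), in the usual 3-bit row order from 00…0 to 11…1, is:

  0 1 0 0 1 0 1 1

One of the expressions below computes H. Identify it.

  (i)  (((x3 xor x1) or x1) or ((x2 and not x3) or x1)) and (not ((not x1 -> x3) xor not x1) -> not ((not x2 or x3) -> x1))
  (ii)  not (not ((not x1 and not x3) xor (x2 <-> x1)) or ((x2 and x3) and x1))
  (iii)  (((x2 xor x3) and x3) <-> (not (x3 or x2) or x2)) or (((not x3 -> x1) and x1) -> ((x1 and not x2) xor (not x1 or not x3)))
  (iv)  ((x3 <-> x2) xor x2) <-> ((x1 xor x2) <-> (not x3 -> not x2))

(i) fails at (0,1,0): the formula yields 1, H is 0.
(ii) fails at (0,1,0): the formula yields 1, H is 0.
(iii) fails at (0,0,0): the formula yields 1, H is 0.
(iv) is the remaining candidate, and it agrees with H on all 8 inputs.

iv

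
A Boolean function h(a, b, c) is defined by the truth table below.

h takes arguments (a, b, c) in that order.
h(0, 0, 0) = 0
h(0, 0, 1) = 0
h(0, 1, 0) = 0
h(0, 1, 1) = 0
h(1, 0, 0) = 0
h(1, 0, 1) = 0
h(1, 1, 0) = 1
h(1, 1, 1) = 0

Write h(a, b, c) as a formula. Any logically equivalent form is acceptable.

h(a, b, c) = (a and b) and not c

Only row (1,1,0) gives 1. That row's minterm a·b·¬c is h directly.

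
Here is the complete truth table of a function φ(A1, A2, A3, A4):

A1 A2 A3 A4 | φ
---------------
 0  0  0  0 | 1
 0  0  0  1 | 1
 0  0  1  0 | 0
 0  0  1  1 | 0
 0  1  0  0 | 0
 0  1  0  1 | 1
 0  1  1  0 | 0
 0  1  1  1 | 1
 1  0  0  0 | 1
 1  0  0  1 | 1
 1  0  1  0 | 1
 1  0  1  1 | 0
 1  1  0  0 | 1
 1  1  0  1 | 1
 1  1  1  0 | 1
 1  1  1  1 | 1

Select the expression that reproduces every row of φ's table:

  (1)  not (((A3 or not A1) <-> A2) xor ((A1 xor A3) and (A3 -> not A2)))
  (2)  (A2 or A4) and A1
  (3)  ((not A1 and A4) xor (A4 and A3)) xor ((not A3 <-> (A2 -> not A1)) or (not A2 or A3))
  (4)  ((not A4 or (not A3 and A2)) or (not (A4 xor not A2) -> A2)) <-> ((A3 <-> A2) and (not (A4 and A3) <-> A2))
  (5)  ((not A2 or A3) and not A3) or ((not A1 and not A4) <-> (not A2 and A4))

(1): at (0,1,0,1) it gives 0, but φ = 1 — eliminated.
(2): at (0,0,0,0) it gives 0, but φ = 1 — eliminated.
(3): at (0,0,0,1) it gives 0, but φ = 1 — eliminated.
(4): at (0,0,0,0) it gives 0, but φ = 1 — eliminated.
(5) is the remaining candidate, and it agrees with φ on all 16 inputs.

5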